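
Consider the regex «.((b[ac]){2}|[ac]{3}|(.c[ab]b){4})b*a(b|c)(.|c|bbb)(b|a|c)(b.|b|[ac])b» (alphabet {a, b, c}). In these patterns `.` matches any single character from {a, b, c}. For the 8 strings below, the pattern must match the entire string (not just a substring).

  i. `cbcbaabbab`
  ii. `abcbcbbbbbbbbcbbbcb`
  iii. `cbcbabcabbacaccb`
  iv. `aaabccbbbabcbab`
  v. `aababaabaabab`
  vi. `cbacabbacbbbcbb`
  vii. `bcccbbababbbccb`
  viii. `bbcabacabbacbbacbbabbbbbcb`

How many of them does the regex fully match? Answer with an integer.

0

i → no match
ii → no match
iii → no match
iv → no match
v → no match
vi → no match
vii → no match
viii → no match
Total matched: 0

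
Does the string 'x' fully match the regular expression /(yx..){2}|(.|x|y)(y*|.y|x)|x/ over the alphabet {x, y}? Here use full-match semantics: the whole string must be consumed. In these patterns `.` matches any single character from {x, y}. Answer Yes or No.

Yes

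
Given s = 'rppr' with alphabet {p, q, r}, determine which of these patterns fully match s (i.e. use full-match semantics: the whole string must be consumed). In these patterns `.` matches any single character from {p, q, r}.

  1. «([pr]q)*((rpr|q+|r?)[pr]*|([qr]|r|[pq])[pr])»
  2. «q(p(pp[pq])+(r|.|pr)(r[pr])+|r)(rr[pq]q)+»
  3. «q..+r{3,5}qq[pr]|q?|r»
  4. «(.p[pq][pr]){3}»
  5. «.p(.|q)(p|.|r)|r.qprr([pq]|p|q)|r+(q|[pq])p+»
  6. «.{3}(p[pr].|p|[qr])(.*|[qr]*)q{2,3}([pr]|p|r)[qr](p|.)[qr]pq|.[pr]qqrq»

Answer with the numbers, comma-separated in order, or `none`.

1, 5

1 → match
2 → no match — must start with 'q'
3 → no match
4 → no match
5 → match
6 → no match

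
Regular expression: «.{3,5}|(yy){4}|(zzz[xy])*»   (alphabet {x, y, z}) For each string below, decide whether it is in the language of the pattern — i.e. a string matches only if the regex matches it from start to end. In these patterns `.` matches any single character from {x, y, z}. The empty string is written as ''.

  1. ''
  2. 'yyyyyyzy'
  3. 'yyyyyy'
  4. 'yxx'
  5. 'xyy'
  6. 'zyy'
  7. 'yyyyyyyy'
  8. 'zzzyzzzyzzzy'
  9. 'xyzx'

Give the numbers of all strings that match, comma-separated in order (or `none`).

1, 4, 5, 6, 7, 8, 9

1 → match
2 → no match
3 → no match
4 → match
5 → match
6 → match
7 → match
8 → match
9 → match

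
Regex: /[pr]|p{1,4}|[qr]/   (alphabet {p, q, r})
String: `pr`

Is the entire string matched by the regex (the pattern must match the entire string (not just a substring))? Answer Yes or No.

No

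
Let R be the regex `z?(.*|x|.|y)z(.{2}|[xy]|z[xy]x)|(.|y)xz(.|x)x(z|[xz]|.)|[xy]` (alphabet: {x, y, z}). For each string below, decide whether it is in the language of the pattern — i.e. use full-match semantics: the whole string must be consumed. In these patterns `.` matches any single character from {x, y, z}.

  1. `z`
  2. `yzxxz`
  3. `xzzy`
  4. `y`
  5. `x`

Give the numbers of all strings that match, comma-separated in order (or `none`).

1 → no match
2 → no match
3 → match
4 → match
5 → match

3, 4, 5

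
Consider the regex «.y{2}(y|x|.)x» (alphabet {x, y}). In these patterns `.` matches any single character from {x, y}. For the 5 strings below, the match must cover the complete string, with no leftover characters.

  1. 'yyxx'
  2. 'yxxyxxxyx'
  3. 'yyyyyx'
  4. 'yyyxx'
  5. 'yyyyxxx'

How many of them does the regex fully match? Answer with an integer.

1. 'yyxx' → no match
2. 'yxxyxxxyx' → no match
3. 'yyyyyx' → no match
4. 'yyyxx' → match
5. 'yyyyxxx' → no match
Total matched: 1

1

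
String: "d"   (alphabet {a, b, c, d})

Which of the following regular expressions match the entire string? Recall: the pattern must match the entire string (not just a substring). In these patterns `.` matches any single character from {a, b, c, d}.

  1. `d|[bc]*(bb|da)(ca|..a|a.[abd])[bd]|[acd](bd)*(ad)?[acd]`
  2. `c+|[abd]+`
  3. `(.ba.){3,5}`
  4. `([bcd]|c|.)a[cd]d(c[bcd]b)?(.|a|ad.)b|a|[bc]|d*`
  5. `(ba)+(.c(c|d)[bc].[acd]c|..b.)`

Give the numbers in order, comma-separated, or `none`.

1 → match
2 → match
3 → no match
4 → match
5 → no match — must start with "ba"

1, 2, 4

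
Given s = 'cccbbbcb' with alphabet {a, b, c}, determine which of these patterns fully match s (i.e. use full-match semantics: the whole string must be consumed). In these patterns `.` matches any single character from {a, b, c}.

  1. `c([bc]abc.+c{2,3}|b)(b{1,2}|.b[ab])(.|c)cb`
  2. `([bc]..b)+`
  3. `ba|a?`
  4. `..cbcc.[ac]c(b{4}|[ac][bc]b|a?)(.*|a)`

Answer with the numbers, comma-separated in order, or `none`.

2

1 → no match
2 → match
3 → no match
4 → no match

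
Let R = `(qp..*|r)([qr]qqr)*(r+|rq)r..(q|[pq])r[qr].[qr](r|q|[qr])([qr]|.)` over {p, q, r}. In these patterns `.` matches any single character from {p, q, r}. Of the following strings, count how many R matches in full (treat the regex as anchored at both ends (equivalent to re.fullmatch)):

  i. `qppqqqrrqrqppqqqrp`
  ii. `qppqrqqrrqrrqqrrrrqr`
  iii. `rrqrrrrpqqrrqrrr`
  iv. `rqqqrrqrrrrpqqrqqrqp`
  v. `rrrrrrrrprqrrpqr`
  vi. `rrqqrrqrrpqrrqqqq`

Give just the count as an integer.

2

i → no match
ii → match
iii → no match
iv → no match
v → no match
vi → match
Total matched: 2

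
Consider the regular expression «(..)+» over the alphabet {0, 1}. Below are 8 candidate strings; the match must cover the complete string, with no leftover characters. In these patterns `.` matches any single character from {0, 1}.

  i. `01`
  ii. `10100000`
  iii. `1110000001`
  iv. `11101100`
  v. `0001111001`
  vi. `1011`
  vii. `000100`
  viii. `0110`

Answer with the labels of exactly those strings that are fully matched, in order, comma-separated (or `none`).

i → match
ii → match
iii → match
iv → match
v → match
vi → match
vii → match
viii → match

i, ii, iii, iv, v, vi, vii, viii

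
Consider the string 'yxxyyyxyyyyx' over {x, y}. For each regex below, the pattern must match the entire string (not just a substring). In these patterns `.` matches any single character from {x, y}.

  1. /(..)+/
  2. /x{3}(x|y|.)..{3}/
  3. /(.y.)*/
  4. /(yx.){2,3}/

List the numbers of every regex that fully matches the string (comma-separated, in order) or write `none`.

1

1 → match
2 → no match — must start with 'x'
3 → no match
4 → no match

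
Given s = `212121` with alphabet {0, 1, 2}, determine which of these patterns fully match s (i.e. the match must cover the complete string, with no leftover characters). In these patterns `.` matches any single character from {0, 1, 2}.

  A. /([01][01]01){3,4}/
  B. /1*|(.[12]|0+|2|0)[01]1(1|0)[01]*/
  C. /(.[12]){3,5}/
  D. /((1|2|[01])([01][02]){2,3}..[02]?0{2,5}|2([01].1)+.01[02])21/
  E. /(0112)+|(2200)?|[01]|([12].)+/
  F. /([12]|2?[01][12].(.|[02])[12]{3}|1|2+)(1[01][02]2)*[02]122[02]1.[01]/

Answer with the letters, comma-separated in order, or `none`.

A → no match — must end with `01`
B → no match
C → match
D → no match
E → match
F → no match

C, E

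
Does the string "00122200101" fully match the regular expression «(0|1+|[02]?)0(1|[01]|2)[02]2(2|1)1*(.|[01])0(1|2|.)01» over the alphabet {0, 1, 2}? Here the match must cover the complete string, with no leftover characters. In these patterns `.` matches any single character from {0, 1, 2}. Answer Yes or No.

Yes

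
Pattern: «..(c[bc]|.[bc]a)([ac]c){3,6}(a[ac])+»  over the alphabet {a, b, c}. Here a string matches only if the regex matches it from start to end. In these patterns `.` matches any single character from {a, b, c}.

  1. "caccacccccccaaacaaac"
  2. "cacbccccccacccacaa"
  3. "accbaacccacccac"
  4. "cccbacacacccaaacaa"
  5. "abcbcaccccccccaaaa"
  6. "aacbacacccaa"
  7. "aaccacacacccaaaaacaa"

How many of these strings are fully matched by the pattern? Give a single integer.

6

1 → match
2 → match
3 → match
4 → match
5 → no match
6 → match
7 → match
Total matched: 6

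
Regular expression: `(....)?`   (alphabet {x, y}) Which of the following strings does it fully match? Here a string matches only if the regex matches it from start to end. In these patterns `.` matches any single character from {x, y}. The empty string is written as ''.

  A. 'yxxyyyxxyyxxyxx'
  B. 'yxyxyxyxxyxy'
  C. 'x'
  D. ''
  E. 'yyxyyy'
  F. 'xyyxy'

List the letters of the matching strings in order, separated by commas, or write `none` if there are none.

A → no match
B. 'yxyxyxyxxyxy' → no match
C. 'x' → no match
D. '' → match
E. 'yyxyyy' → no match
F. 'xyyxy' → no match

D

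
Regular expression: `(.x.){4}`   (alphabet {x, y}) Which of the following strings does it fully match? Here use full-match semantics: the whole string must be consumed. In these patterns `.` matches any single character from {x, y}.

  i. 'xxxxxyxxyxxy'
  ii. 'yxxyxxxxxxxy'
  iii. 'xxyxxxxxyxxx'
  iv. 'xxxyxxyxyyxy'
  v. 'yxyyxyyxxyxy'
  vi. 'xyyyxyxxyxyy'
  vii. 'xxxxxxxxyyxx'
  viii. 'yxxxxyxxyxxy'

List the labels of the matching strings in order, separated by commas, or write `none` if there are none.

i → match
ii → match
iii → match
iv → match
v → match
vi → no match
vii → match
viii → match

i, ii, iii, iv, v, vii, viii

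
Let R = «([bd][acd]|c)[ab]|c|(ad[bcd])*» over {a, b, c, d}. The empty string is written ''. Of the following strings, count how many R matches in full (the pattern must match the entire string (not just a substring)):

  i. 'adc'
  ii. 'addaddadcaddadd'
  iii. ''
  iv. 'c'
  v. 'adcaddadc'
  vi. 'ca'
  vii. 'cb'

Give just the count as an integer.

i → match
ii → match
iii → match
iv → match
v → match
vi → match
vii → match
Total matched: 7

7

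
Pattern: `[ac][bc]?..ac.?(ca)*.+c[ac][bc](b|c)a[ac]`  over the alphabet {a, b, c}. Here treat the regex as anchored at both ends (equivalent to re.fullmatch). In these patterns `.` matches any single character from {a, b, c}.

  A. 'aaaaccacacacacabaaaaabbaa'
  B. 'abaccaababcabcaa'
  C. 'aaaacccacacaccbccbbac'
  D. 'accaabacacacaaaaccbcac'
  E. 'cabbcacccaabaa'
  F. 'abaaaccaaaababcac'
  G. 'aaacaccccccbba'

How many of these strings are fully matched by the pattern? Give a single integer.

1

A → no match
B → no match
C → match
D → no match
E → no match
F → no match
G → no match
Total matched: 1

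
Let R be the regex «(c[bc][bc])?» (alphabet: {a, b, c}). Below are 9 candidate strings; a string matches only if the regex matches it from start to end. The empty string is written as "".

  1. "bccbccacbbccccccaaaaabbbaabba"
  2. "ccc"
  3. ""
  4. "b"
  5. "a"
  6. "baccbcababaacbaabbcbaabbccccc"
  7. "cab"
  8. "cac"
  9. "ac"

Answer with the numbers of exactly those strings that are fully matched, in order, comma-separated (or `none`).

2, 3

1 → no match
2 → match
3 → match
4 → no match
5 → no match
6 → no match
7 → no match
8 → no match
9 → no match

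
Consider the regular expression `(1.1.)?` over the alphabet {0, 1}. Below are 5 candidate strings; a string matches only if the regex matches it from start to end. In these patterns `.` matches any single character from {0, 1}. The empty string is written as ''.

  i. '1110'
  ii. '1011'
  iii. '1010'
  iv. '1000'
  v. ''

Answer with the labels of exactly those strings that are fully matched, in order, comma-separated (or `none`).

i, ii, iii, v

i → match
ii → match
iii → match
iv → no match
v → match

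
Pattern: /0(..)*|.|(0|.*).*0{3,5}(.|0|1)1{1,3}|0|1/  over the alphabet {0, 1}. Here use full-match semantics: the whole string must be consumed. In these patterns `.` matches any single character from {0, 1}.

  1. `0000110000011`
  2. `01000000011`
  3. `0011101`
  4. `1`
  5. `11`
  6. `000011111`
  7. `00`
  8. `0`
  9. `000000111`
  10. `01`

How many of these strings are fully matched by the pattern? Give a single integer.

1 → match
2 → match
3 → match
4 → match
5 → no match
6 → match
7 → no match
8 → match
9 → match
10 → no match
Total matched: 7

7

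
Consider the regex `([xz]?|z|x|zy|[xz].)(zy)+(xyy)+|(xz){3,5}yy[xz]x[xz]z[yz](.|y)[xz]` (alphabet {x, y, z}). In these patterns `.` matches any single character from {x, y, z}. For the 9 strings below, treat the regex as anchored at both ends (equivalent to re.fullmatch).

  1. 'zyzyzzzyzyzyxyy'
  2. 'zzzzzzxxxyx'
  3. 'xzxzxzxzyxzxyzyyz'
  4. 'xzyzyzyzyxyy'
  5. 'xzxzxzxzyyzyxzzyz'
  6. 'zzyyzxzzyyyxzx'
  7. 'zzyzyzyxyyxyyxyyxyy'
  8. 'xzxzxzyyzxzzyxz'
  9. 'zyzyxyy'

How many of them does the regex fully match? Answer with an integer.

4

1 → no match
2 → no match
3 → no match
4 → match
5 → no match
6 → no match
7 → match
8 → match
9 → match
Total matched: 4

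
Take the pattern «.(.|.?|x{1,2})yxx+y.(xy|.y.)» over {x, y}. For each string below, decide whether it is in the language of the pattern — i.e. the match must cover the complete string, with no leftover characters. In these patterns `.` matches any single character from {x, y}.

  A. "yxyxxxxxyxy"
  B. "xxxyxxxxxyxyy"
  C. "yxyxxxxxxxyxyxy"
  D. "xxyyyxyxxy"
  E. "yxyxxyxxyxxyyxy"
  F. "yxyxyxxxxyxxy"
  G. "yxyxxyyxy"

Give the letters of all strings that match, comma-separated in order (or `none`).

G

A → no match
B → no match
C → no match
D → no match
E → no match
F → no match
G → match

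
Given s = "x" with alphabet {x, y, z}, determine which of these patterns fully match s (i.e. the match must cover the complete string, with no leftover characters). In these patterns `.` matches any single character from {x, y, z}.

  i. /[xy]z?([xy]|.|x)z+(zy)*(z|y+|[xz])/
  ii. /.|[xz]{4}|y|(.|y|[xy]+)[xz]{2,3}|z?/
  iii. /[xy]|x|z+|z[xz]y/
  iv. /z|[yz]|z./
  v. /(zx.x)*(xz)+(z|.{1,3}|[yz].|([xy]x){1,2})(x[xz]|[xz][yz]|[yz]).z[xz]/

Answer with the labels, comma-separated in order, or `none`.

ii, iii

i → no match
ii → match
iii → match
iv → no match
v → no match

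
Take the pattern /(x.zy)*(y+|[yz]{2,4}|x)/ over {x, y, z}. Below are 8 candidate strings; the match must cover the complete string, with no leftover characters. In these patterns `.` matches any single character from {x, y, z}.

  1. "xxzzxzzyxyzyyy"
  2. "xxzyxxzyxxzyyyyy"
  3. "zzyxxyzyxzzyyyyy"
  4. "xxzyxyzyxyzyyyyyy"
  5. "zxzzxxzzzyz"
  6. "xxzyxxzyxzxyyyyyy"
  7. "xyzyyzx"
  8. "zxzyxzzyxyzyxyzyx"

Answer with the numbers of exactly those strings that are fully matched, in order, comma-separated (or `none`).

2, 4

1 → no match
2 → match
3 → no match
4 → match
5. "zxzzxxzzzyz" → no match
6 → no match
7. "xyzyyzx" → no match
8 → no match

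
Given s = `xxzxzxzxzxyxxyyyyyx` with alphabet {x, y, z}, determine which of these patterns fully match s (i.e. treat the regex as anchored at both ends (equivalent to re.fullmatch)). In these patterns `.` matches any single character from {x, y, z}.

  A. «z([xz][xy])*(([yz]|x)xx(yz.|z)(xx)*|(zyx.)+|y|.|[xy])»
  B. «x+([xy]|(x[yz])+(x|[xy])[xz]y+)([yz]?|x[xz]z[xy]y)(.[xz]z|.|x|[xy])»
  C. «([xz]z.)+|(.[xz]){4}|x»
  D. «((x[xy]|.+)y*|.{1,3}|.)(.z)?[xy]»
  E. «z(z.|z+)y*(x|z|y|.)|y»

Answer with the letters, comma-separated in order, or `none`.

B, D

A → no match — must start with `z`
B → match
C → no match
D → match
E → no match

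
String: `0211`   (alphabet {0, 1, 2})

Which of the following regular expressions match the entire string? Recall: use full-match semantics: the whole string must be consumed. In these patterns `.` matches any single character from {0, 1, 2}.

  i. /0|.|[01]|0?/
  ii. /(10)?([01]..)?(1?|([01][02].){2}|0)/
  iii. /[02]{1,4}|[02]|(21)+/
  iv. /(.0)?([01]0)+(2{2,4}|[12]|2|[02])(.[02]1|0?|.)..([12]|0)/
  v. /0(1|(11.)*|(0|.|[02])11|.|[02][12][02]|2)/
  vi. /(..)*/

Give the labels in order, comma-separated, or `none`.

i → no match
ii → match
iii → no match
iv → no match
v → match
vi → match

ii, v, vi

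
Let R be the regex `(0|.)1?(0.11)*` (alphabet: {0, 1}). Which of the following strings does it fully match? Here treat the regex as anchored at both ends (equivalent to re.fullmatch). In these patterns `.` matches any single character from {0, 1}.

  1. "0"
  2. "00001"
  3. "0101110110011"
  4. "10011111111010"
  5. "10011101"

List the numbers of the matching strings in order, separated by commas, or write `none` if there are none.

1 → match
2 → no match
3 → no match
4 → no match
5 → no match

1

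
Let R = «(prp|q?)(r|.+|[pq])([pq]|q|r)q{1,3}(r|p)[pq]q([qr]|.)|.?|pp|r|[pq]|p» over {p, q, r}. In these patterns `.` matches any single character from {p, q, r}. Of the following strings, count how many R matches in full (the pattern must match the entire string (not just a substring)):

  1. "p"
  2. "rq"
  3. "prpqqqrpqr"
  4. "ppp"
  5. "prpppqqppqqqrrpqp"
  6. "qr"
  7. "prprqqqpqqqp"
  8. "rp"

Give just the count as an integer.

1. "p" → match
2. "rq" → no match
3. "prpqqqrpqr" → match
4. "ppp" → no match
5 → no match
6. "qr" → no match
7. "prprqqqpqqqp" → no match
8. "rp" → no match
Total matched: 2

2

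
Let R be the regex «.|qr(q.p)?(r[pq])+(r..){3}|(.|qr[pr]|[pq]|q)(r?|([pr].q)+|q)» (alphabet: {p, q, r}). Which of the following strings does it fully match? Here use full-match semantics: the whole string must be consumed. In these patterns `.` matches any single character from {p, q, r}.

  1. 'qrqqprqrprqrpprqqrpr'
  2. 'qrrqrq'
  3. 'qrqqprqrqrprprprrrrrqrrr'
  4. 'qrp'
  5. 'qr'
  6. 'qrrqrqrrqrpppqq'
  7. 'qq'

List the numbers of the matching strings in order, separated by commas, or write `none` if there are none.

1 → match
2 → no match
3 → match
4 → match
5 → match
6 → no match
7 → match

1, 3, 4, 5, 7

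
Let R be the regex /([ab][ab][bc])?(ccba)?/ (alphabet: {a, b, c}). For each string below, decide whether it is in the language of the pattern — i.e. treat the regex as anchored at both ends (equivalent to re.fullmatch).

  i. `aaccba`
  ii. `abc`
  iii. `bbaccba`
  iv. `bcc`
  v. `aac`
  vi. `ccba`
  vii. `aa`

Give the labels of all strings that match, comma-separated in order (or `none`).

ii, v, vi

i → no match
ii → match
iii → no match
iv → no match
v → match
vi → match
vii → no match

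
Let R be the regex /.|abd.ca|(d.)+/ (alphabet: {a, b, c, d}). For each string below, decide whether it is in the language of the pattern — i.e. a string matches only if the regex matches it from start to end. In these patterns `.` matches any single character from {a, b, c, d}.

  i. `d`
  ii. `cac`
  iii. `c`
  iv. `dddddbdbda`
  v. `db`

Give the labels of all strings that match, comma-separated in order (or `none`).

i → match
ii → no match
iii → match
iv → match
v → match

i, iii, iv, v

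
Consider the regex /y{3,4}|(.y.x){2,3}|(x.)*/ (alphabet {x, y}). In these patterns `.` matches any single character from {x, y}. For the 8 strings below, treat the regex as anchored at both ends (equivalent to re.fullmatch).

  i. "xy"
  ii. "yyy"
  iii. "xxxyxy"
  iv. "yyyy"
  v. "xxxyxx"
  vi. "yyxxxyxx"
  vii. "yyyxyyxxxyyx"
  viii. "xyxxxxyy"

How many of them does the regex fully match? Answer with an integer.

7

i. "xy" → match
ii. "yyy" → match
iii. "xxxyxy" → match
iv. "yyyy" → match
v. "xxxyxx" → match
vi. "yyxxxyxx" → match
vii. "yyyxyyxxxyyx" → match
viii. "xyxxxxyy" → no match
Total matched: 7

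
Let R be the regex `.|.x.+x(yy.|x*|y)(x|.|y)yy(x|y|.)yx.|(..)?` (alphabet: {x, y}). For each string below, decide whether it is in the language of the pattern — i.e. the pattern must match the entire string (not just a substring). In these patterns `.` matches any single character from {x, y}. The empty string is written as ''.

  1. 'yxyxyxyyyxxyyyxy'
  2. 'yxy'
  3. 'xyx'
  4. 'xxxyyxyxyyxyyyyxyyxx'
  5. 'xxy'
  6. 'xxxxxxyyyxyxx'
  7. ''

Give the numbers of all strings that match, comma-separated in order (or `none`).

1 → no match
2. 'yxy' → no match
3. 'xyx' → no match
4 → no match
5. 'xxy' → no match
6 → match
7. '' → match

6, 7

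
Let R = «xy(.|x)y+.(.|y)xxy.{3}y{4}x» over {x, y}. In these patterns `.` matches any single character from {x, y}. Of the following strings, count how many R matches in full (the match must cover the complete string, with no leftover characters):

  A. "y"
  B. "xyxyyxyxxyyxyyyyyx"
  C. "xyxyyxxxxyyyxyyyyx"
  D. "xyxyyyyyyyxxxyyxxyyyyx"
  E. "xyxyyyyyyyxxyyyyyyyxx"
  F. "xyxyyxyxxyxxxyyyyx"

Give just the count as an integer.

4

A → no match — must start with "xy"
B → match
C → match
D → match
E → no match — must end with "yx"
F → match
Total matched: 4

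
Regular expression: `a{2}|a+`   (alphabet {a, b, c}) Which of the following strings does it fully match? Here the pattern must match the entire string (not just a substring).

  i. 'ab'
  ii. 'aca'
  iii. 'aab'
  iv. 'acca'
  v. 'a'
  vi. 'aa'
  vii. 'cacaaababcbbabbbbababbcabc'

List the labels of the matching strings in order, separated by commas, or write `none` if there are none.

i → no match — must end with 'a'
ii → no match
iii → no match — must end with 'a'
iv → no match
v → match
vi → match
vii → no match — must start with 'a'

v, vi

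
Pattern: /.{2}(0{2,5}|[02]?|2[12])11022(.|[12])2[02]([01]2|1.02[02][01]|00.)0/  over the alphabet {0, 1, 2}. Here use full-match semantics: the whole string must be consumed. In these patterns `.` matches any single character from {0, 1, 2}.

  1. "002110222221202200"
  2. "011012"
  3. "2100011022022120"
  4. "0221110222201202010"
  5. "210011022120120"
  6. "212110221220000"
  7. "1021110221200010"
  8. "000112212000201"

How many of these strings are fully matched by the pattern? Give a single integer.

6

1 → match
2 → no match — must end with "0"
3 → match
4 → match
5 → match
6 → match
7 → match
8 → no match — must end with "0"
Total matched: 6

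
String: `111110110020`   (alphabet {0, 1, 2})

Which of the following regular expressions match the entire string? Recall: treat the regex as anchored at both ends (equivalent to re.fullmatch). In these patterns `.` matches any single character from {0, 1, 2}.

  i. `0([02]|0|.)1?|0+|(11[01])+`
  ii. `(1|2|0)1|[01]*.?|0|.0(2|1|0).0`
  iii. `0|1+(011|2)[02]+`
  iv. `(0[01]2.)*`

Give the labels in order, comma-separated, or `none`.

i → no match
ii → no match
iii → match
iv → no match

iii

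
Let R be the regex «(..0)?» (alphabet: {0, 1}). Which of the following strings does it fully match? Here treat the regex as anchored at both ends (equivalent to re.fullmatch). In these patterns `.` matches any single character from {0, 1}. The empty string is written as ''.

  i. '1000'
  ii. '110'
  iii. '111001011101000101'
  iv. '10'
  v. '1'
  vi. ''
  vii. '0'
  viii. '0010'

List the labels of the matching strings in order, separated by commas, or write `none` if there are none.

i → no match
ii → match
iii → no match
iv → no match
v → no match
vi → match
vii → no match
viii → no match

ii, vi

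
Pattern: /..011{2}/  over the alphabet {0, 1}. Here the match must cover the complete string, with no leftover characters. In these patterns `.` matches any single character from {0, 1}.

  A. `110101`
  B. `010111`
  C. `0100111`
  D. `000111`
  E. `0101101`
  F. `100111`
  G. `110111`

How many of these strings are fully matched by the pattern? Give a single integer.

4

A → no match
B → match
C → no match
D → match
E → no match
F → match
G → match
Total matched: 4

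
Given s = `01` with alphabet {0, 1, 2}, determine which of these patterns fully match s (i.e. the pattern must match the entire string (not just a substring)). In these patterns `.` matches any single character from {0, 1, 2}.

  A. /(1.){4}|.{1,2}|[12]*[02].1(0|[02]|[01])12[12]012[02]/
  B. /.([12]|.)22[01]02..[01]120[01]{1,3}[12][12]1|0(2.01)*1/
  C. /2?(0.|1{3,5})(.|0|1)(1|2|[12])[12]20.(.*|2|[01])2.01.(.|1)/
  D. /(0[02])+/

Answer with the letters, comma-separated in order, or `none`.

A, B

A → match
B → match
C → no match
D → no match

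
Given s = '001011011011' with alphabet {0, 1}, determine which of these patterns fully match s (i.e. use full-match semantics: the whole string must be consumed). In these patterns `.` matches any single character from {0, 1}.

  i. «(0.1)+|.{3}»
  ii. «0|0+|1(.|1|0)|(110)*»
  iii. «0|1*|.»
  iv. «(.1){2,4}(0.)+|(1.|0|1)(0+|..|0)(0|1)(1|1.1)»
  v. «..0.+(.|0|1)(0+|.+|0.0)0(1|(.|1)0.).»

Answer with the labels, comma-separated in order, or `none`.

i → match
ii → no match
iii → no match
iv → no match
v → no match

i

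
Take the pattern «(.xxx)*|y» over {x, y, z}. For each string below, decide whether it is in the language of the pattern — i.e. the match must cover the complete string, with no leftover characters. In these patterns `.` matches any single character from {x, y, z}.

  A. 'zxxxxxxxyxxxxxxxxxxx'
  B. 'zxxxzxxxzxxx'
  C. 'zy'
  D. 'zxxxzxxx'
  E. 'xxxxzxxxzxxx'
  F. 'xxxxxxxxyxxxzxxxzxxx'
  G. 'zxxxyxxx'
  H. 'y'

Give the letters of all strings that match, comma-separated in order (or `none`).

A → match
B. 'zxxxzxxxzxxx' → match
C. 'zy' → no match
D. 'zxxxzxxx' → match
E. 'xxxxzxxxzxxx' → match
F → match
G. 'zxxxyxxx' → match
H. 'y' → match

A, B, D, E, F, G, H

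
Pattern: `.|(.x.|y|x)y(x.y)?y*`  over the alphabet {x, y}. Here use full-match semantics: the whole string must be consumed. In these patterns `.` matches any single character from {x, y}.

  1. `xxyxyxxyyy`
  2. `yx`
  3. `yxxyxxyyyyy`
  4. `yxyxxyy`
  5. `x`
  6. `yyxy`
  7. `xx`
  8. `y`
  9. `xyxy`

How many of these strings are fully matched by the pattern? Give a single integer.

1 → no match
2 → no match
3 → match
4 → no match
5 → match
6 → no match
7 → no match
8 → match
9 → no match
Total matched: 3

3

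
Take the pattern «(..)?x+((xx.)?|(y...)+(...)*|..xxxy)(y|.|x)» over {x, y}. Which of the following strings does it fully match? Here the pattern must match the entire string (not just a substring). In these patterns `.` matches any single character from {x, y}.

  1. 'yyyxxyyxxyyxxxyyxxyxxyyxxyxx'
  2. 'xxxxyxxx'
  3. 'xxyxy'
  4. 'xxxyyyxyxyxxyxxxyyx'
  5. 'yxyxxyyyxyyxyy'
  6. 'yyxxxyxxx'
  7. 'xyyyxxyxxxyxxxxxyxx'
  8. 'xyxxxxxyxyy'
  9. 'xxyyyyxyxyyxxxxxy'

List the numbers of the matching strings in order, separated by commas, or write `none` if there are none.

1 → no match
2 → no match
3 → no match
4 → no match
5 → no match
6 → no match
7 → no match
8 → no match
9 → no match

none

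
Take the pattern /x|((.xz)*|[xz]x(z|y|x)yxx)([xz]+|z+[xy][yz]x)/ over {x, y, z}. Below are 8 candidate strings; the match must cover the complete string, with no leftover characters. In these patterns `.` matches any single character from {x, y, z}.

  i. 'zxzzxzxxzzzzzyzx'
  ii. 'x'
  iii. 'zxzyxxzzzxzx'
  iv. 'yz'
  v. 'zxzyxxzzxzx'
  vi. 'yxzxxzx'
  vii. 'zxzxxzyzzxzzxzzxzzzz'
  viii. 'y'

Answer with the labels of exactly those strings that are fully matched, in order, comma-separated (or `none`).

i, ii, iii, v, vi

i → match
ii → match
iii → match
iv → no match
v → match
vi → match
vii → no match
viii → no match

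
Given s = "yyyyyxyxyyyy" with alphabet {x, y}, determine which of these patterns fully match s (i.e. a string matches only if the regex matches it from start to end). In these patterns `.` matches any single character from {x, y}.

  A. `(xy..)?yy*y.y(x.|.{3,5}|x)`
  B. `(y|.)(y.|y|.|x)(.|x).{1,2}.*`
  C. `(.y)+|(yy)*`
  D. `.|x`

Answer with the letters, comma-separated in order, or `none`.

A → match
B → match
C → no match
D → no match

A, B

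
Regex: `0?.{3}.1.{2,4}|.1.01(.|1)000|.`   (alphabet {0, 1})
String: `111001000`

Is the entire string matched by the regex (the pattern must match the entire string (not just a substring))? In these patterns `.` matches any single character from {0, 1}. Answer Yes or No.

No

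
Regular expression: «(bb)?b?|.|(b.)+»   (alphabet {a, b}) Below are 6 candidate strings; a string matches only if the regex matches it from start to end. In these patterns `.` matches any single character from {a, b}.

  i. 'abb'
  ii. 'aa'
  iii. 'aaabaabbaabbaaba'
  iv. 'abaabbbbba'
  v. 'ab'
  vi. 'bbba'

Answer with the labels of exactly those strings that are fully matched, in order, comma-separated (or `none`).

i → no match
ii → no match
iii → no match
iv → no match
v → no match
vi → match

vi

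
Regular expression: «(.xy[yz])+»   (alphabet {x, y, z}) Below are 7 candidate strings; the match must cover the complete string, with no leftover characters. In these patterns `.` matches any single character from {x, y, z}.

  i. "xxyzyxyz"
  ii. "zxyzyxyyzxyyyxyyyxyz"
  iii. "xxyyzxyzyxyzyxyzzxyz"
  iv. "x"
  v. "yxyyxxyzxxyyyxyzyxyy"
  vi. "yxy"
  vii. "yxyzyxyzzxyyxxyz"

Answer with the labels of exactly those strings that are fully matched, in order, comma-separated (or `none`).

i, ii, iii, v, vii

i → match
ii → match
iii → match
iv → no match
v → match
vi → no match
vii → match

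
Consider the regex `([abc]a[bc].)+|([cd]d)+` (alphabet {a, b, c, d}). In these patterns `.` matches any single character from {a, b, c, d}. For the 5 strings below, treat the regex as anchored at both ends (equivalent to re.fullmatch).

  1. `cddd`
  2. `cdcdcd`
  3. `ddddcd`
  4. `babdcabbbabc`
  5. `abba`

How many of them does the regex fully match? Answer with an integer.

4

1 → match
2 → match
3 → match
4 → match
5 → no match
Total matched: 4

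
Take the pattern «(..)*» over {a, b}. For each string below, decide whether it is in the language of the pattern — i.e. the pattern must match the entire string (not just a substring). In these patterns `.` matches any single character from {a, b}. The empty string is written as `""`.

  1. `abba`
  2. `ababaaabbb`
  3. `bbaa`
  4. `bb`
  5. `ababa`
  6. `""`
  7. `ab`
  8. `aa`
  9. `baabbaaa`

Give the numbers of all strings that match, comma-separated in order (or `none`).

1, 2, 3, 4, 6, 7, 8, 9

1 → match
2 → match
3 → match
4 → match
5 → no match
6 → match
7 → match
8 → match
9 → match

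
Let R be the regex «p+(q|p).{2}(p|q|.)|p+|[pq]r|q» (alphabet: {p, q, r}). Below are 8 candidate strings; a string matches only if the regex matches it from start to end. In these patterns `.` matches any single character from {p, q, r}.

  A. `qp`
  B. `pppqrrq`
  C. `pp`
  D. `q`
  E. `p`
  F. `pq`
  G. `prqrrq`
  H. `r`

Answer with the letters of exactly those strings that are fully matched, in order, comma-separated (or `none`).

B, C, D, E

A → no match
B → match
C → match
D → match
E → match
F → no match
G → no match
H → no match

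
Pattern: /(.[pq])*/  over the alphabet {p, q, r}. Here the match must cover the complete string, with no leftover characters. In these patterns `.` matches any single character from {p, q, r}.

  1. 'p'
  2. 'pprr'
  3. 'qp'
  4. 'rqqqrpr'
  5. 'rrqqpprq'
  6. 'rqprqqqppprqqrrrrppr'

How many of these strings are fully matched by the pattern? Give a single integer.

1

1. 'p' → no match
2. 'pprr' → no match
3. 'qp' → match
4. 'rqqqrpr' → no match
5. 'rrqqpprq' → no match
6 → no match
Total matched: 1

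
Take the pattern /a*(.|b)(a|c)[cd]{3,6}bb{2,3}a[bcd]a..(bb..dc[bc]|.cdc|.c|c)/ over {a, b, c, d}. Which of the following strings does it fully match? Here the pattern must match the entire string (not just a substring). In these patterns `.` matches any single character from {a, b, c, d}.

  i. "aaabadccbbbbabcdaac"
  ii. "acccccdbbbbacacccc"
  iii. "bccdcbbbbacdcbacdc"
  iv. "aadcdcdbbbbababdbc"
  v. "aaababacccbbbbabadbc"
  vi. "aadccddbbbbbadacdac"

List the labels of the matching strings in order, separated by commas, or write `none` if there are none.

i → no match
ii → match
iii → no match
iv → match
v → no match
vi → no match

ii, iv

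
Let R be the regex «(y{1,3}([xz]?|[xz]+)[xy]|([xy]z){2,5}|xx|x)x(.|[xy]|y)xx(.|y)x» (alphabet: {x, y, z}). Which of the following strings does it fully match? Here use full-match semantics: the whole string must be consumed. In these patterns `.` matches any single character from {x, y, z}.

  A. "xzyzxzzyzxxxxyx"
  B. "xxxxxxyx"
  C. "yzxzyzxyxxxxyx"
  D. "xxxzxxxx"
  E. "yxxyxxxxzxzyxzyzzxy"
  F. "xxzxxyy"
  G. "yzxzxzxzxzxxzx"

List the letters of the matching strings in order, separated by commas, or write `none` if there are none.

B, D, G

A → no match
B → match
C → no match
D → match
E → no match — must end with "x"
F → no match — must end with "x"
G → match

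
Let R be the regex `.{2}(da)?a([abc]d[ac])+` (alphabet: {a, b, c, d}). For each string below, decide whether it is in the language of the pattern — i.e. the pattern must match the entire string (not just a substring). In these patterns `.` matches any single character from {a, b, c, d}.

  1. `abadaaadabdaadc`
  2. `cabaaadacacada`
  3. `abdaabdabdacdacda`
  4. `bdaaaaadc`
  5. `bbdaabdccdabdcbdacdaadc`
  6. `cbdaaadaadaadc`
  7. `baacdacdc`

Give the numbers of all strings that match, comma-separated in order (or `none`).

1 → no match
2 → no match
3 → match
4 → no match
5 → match
6 → match
7 → match

3, 5, 6, 7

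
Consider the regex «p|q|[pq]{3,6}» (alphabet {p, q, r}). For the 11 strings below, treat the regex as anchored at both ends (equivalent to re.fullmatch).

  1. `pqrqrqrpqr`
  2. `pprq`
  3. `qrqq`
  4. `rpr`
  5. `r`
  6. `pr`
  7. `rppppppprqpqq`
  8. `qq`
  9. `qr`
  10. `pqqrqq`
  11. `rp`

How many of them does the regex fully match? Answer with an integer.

0

1. `pqrqrqrpqr` → no match
2. `pprq` → no match
3. `qrqq` → no match
4. `rpr` → no match
5. `r` → no match
6. `pr` → no match
7 → no match
8. `qq` → no match
9. `qr` → no match
10. `pqqrqq` → no match
11. `rp` → no match
Total matched: 0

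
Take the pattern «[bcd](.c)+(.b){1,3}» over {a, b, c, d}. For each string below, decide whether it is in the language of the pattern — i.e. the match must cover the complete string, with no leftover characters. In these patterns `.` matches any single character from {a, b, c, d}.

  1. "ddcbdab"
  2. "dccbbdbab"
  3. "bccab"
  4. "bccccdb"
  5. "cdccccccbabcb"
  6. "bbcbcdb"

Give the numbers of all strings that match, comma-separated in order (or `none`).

1 → no match
2 → match
3 → match
4 → match
5 → match
6 → match

2, 3, 4, 5, 6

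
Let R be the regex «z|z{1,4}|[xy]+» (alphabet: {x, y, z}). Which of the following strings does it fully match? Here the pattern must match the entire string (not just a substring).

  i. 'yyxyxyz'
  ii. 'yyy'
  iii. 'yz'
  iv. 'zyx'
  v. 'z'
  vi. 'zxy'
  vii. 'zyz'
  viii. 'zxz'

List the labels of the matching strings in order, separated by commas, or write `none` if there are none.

ii, v

i → no match
ii → match
iii → no match
iv → no match
v → match
vi → no match
vii → no match
viii → no match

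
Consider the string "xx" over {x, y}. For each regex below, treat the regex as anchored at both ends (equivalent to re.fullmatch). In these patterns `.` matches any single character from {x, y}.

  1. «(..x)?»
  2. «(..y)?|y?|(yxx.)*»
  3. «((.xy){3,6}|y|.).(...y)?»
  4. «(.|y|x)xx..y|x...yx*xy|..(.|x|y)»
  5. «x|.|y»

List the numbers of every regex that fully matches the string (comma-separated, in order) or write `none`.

1 → no match
2 → no match
3 → match
4 → no match
5 → no match

3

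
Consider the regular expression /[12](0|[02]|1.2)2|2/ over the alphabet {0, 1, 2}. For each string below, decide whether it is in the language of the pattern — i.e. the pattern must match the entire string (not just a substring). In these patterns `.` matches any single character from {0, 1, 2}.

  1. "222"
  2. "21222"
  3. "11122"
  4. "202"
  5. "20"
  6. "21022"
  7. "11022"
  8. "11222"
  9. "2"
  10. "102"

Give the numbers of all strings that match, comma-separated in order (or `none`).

1, 2, 3, 4, 6, 7, 8, 9, 10

1 → match
2 → match
3 → match
4 → match
5 → no match — must end with "2"
6 → match
7 → match
8 → match
9 → match
10 → match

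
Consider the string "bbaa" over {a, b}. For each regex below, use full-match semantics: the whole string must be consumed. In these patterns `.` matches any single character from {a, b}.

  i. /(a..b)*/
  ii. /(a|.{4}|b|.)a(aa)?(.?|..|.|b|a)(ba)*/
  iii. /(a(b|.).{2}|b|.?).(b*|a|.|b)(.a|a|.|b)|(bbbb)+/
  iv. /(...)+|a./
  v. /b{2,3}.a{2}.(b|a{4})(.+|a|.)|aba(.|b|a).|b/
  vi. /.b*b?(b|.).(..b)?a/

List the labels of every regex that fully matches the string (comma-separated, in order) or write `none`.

i → no match
ii → no match
iii → match
iv → no match
v → no match
vi → match

iii, vi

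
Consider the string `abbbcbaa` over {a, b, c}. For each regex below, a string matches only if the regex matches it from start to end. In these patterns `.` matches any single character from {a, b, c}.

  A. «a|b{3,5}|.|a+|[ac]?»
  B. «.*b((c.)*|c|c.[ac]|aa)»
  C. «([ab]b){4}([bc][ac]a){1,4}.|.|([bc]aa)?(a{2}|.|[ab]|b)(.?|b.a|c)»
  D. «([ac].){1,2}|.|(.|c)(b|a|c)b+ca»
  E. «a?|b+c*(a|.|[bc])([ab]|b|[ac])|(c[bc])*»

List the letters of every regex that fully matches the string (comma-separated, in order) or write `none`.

A → no match
B → match
C → no match
D → no match
E → no match

B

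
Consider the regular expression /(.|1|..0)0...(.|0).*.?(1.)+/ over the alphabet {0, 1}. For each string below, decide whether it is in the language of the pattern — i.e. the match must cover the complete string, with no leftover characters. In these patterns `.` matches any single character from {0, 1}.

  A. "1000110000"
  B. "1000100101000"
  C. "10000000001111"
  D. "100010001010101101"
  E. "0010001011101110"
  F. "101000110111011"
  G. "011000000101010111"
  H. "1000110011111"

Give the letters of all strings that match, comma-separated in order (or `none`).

C, E, F, H

A → no match
B → no match
C → match
D → no match
E → match
F → match
G → no match
H → match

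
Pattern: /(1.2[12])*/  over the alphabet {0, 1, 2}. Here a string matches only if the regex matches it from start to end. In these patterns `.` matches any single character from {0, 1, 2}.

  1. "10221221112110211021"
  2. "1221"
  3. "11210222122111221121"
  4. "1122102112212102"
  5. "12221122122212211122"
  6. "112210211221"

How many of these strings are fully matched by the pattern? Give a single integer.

1 → match
2 → match
3 → no match
4 → no match
5 → match
6 → match
Total matched: 4

4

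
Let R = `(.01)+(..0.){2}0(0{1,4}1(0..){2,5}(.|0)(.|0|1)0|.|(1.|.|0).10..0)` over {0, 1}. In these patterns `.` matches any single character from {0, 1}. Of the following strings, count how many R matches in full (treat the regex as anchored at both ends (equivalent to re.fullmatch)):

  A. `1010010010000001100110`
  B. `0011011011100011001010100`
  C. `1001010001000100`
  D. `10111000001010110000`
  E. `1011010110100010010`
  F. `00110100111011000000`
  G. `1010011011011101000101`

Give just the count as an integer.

A → no match
B → no match
C → no match
D → match
E → no match
F → no match
G → match
Total matched: 2

2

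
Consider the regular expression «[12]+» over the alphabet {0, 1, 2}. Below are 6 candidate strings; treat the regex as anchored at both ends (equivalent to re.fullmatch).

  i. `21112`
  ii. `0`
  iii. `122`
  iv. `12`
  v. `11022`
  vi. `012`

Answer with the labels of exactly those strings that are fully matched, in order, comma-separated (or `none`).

i, iii, iv

i. `21112` → match
ii. `0` → no match
iii. `122` → match
iv. `12` → match
v. `11022` → no match
vi. `012` → no match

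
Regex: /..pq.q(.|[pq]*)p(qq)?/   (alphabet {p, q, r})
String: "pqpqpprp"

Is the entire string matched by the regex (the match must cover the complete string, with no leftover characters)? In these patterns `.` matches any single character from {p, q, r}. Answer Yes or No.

No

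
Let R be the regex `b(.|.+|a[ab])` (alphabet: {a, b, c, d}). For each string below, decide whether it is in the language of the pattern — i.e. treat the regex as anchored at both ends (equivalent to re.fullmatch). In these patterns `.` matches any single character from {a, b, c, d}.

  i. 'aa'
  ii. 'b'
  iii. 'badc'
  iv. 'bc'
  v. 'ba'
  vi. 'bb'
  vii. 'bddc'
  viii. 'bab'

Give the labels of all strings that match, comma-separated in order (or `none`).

i. 'aa' → no match — must start with 'b'
ii. 'b' → no match
iii. 'badc' → match
iv. 'bc' → match
v. 'ba' → match
vi. 'bb' → match
vii. 'bddc' → match
viii. 'bab' → match

iii, iv, v, vi, vii, viii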